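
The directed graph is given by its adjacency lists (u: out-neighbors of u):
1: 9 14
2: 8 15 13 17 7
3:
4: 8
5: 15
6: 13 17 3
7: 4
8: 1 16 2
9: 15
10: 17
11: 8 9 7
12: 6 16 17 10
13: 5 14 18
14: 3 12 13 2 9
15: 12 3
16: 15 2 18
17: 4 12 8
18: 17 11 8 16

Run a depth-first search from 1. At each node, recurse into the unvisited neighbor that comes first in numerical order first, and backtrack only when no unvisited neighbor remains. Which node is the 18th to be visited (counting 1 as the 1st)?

10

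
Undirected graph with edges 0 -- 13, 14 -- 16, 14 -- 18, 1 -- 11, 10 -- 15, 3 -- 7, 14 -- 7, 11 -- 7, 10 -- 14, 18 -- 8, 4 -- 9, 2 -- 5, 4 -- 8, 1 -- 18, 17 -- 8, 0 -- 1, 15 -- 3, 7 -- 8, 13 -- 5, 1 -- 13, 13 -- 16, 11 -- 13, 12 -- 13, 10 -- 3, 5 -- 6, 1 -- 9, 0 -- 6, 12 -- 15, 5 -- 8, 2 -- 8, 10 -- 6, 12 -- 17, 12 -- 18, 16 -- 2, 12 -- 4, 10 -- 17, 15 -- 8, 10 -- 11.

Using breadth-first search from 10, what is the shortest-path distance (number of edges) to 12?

Level 0: 10
Level 1: 3, 6, 11, 14, 15, 17
Level 2: 0, 1, 5, 7, 8, 12, 13, 16, 18
Level 3: 2, 4, 9
12 first appears at level 2.

2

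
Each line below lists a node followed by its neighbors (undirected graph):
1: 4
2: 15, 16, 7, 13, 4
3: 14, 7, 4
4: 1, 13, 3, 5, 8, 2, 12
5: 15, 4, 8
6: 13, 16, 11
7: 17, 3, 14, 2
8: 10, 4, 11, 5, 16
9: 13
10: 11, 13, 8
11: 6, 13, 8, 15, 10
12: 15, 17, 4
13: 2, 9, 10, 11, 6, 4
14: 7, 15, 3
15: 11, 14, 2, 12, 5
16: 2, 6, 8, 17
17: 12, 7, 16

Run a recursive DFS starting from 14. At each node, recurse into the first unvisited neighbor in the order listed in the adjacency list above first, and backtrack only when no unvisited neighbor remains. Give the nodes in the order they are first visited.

Visit 14
14 → 7
7 → 17
17 → 12
12 → 15
15 → 11
11 → 6
6 → 13
13 → 2
2 → 16
16 → 8
8 → 10
8 → 4
4 → 1
4 → 3
4 → 5
13 → 9

14, 7, 17, 12, 15, 11, 6, 13, 2, 16, 8, 10, 4, 1, 3, 5, 9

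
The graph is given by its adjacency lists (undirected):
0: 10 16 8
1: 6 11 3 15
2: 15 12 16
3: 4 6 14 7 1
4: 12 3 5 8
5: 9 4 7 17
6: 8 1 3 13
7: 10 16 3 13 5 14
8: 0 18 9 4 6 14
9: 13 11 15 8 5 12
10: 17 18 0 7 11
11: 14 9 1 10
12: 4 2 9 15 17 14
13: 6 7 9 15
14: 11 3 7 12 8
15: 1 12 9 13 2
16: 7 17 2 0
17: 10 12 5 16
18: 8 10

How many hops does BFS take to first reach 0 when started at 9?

2

Level 0: 9
Level 1: 5, 8, 11, 12, 13, 15
Level 2: 0, 1, 2, 4, 6, 7, 10, 14, 17, 18
Level 3: 3, 16
0 first appears at level 2.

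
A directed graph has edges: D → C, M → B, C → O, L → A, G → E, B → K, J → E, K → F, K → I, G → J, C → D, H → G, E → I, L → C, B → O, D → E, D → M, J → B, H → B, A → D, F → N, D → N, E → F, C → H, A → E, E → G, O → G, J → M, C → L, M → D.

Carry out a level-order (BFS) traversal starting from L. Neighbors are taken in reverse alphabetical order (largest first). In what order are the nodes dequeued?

L -> C -> A -> O -> H -> D -> E -> G -> B -> N -> M -> I -> F -> J -> K

Visit L; enqueue C, A → queue [C, A]
Visit C; enqueue O, H, D → queue [A, O, H, D]
Visit A; enqueue E → queue [O, H, D, E]
Visit O; enqueue G → queue [H, D, E, G]
Visit H; enqueue B → queue [D, E, G, B]
Visit D; enqueue N, M → queue [E, G, B, N, M]
Visit E; enqueue I, F → queue [G, B, N, M, I, F]
Visit G; enqueue J → queue [B, N, M, I, F, J]
Visit B; enqueue K → queue [N, M, I, F, J, K]
Visit N → queue [M, I, F, J, K]
Visit M → queue [I, F, J, K]
Visit I → queue [F, J, K]
Visit F → queue [J, K]
Visit J → queue [K]
Visit K → queue []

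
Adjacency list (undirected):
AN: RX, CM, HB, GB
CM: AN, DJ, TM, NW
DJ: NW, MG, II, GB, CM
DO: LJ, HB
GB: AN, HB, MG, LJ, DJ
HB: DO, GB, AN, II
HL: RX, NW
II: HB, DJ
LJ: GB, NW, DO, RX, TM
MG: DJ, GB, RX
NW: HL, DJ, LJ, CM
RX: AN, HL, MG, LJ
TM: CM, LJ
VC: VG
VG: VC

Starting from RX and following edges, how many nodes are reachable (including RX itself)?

13

BFS from RX visits: RX, AN, HL, MG, LJ, CM, HB, GB, NW, DJ, DO, TM, II
Reachable nodes: 13 of 15 total.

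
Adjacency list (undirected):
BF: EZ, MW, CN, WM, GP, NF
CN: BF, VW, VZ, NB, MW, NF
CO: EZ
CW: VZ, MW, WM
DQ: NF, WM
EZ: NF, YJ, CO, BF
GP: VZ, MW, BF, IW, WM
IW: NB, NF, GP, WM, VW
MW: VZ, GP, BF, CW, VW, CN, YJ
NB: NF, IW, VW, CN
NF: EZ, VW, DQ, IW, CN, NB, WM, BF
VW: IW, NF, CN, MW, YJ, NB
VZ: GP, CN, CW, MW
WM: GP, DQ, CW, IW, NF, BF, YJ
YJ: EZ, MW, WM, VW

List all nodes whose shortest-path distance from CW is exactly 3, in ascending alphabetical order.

EZ, NB

Level 0: CW
Level 1: MW, VZ, WM
Level 2: BF, CN, DQ, GP, IW, NF, VW, YJ
Level 3: EZ, NB
Level 4: CO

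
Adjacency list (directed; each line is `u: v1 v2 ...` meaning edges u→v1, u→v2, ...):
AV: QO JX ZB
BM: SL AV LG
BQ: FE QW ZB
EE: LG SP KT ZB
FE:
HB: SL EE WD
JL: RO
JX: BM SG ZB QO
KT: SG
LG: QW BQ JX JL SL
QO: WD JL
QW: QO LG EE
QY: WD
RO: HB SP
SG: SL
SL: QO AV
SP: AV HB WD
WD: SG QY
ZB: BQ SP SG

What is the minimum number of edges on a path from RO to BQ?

4

Level 0: RO
Level 1: HB, SP
Level 2: AV, EE, SL, WD
Level 3: JX, KT, LG, QO, QY, SG, ZB
Level 4: BM, BQ, JL, QW
Level 5: FE
BQ first appears at level 4.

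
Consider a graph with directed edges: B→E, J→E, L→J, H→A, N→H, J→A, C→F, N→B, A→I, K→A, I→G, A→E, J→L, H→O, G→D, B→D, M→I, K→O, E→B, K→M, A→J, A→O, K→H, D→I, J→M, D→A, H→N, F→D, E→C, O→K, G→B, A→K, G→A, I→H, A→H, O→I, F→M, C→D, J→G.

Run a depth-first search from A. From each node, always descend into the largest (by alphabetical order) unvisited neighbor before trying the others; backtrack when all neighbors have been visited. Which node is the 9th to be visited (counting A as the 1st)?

E

Visit A
A → O
O → K
K → M
M → I
I → H
H → N
N → B
B → E
E → C
C → F
F → D
I → G
A → J
J → L

Visit order: A, O, K, M, I, H, N, B, E, C, F, D, G, J, L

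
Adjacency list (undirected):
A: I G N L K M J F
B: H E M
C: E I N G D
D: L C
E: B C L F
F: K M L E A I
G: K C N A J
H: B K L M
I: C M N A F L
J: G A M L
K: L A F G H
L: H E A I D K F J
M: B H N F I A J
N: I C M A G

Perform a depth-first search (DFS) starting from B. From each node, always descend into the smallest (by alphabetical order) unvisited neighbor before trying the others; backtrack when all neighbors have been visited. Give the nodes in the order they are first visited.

Visit B
B → E
E → C
C → D
D → L
L → A
A → F
F → I
I → M
M → H
H → K
K → G
G → J
G → N

B, E, C, D, L, A, F, I, M, H, K, G, J, N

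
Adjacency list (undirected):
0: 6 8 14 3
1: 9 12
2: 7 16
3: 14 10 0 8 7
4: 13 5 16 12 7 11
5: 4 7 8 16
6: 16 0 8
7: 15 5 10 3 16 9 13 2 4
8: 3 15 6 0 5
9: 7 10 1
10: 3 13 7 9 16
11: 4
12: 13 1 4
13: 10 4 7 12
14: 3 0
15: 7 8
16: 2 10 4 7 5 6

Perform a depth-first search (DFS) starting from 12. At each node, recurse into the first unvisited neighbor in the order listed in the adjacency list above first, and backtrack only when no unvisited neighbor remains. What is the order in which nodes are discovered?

Visit 12
12 → 13
13 → 10
10 → 3
3 → 14
14 → 0
0 → 6
6 → 16
16 → 2
2 → 7
7 → 15
15 → 8
8 → 5
5 → 4
4 → 11
7 → 9
9 → 1

12 → 13 → 10 → 3 → 14 → 0 → 6 → 16 → 2 → 7 → 15 → 8 → 5 → 4 → 11 → 9 → 1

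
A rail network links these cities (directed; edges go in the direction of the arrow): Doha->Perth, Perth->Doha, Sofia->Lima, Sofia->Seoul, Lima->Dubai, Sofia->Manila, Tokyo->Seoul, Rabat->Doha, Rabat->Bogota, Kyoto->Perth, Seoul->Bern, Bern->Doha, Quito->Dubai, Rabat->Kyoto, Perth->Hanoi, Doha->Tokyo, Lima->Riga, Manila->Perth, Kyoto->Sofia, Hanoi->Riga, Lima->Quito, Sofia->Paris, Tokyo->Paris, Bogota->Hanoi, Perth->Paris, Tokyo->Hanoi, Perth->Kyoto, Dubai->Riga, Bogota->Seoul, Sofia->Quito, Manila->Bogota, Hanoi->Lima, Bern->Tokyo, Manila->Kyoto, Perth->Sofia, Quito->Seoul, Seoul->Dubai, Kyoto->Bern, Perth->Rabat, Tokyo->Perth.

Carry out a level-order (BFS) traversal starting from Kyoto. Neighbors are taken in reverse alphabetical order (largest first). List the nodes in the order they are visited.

Kyoto, Sofia, Perth, Bern, Seoul, Quito, Paris, Manila, Lima, Rabat, Hanoi, Doha, Tokyo, Dubai, Bogota, Riga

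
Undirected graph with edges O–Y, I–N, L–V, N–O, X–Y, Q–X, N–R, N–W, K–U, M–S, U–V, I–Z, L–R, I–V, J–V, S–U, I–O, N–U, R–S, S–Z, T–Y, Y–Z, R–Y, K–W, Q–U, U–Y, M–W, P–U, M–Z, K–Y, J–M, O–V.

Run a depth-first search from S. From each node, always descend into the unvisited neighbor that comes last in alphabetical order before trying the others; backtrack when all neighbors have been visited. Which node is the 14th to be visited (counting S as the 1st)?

Visit S
S → Z
Z → Y
Y → X
X → Q
Q → U
U → V
V → O
O → N
N → W
W → M
M → J
W → K
N → R
R → L
N → I
U → P
Y → T

Visit order: S, Z, Y, X, Q, U, V, O, N, W, M, J, K, R, L, I, P, T

R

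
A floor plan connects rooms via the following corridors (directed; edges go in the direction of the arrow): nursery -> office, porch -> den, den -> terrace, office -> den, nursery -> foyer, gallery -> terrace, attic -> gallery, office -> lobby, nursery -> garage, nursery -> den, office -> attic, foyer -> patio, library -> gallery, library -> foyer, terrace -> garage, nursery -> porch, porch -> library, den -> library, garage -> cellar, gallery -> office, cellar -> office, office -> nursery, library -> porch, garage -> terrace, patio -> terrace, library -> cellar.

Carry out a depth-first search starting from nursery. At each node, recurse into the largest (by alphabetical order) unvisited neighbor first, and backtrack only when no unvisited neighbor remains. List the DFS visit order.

nursery → porch → library → gallery → terrace → garage → cellar → office → lobby → den → attic → foyer → patio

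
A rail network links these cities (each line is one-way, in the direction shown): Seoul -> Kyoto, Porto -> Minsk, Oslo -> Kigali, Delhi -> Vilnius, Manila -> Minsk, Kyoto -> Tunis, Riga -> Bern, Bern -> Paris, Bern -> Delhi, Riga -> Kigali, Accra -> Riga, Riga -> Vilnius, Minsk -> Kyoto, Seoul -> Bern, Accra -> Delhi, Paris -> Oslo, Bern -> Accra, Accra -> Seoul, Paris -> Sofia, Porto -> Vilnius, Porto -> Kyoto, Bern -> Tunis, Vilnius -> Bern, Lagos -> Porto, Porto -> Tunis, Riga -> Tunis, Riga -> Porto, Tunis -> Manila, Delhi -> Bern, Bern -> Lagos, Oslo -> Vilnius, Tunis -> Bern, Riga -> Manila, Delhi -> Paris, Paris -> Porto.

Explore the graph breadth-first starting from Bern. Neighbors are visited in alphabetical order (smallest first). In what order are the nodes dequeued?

Visit Bern; enqueue Accra, Delhi, Lagos, Paris, Tunis → queue [Accra, Delhi, Lagos, Paris, Tunis]
Visit Accra; enqueue Riga, Seoul → queue [Delhi, Lagos, Paris, Tunis, Riga, Seoul]
Visit Delhi; enqueue Vilnius → queue [Lagos, Paris, Tunis, Riga, Seoul, Vilnius]
Visit Lagos; enqueue Porto → queue [Paris, Tunis, Riga, Seoul, Vilnius, Porto]
Visit Paris; enqueue Oslo, Sofia → queue [Tunis, Riga, Seoul, Vilnius, Porto, Oslo, Sofia]
Visit Tunis; enqueue Manila → queue [Riga, Seoul, Vilnius, Porto, Oslo, Sofia, Manila]
Visit Riga; enqueue Kigali → queue [Seoul, Vilnius, Porto, Oslo, Sofia, Manila, Kigali]
Visit Seoul; enqueue Kyoto → queue [Vilnius, Porto, Oslo, Sofia, Manila, Kigali, Kyoto]
Visit Vilnius → queue [Porto, Oslo, Sofia, Manila, Kigali, Kyoto]
Visit Porto; enqueue Minsk → queue [Oslo, Sofia, Manila, Kigali, Kyoto, Minsk]
Visit Oslo → queue [Sofia, Manila, Kigali, Kyoto, Minsk]
Visit Sofia → queue [Manila, Kigali, Kyoto, Minsk]
Visit Manila → queue [Kigali, Kyoto, Minsk]
Visit Kigali → queue [Kyoto, Minsk]
Visit Kyoto → queue [Minsk]
Visit Minsk → queue []

Bern Accra Delhi Lagos Paris Tunis Riga Seoul Vilnius Porto Oslo Sofia Manila Kigali Kyoto Minsk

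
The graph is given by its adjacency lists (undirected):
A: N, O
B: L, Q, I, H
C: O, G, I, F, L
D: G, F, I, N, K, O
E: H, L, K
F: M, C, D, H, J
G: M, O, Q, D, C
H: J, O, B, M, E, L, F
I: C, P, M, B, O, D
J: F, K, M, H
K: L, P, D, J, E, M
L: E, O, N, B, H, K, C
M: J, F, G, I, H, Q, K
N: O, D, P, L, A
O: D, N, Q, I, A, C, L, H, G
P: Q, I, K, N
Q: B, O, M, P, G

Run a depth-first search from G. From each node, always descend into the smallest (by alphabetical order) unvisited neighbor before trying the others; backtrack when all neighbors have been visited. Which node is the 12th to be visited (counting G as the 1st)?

Q

Visit G
G → C
C → F
F → D
D → I
I → B
B → H
H → E
E → K
K → J
J → M
M → Q
Q → O
O → A
A → N
N → L
N → P

Visit order: G, C, F, D, I, B, H, E, K, J, M, Q, O, A, N, L, P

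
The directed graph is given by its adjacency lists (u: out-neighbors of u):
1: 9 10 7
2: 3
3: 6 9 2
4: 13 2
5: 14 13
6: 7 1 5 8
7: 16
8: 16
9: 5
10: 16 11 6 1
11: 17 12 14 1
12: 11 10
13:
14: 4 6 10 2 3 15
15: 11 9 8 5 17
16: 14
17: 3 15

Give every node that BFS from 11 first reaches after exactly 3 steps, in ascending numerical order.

Level 0: 11
Level 1: 1, 12, 14, 17
Level 2: 2, 3, 4, 6, 7, 9, 10, 15
Level 3: 5, 8, 13, 16

5, 8, 13, 16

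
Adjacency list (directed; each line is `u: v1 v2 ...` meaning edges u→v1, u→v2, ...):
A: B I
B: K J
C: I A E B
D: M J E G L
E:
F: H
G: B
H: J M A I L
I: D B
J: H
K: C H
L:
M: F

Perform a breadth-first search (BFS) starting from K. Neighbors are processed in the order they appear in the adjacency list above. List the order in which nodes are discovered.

Visit K; enqueue C, H → queue [C, H]
Visit C; enqueue I, A, E, B → queue [H, I, A, E, B]
Visit H; enqueue J, M, L → queue [I, A, E, B, J, M, L]
Visit I; enqueue D → queue [A, E, B, J, M, L, D]
Visit A → queue [E, B, J, M, L, D]
Visit E → queue [B, J, M, L, D]
Visit B → queue [J, M, L, D]
Visit J → queue [M, L, D]
Visit M; enqueue F → queue [L, D, F]
Visit L → queue [D, F]
Visit D; enqueue G → queue [F, G]
Visit F → queue [G]
Visit G → queue []

K, C, H, I, A, E, B, J, M, L, D, F, G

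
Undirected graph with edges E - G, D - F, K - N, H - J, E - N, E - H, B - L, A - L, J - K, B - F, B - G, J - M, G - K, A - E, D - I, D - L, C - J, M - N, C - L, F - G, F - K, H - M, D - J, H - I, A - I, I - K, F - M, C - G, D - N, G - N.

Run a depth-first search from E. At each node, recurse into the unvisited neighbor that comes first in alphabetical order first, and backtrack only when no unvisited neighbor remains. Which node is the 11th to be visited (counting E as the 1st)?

Visit E
E → A
A → I
I → D
D → F
F → B
B → G
G → C
C → J
J → H
H → M
M → N
N → K
C → L

Visit order: E, A, I, D, F, B, G, C, J, H, M, N, K, L

M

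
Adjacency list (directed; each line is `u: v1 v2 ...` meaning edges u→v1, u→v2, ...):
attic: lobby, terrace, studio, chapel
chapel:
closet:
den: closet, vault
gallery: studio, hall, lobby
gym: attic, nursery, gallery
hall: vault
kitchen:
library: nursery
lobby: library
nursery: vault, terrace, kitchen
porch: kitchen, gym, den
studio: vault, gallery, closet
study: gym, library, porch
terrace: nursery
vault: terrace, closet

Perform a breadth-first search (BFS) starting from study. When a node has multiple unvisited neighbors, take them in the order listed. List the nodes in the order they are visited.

study, gym, library, porch, attic, nursery, gallery, kitchen, den, lobby, terrace, studio, chapel, vault, hall, closet

Visit study; enqueue gym, library, porch → queue [gym, library, porch]
Visit gym; enqueue attic, nursery, gallery → queue [library, porch, attic, nursery, gallery]
Visit library → queue [porch, attic, nursery, gallery]
Visit porch; enqueue kitchen, den → queue [attic, nursery, gallery, kitchen, den]
Visit attic; enqueue lobby, terrace, studio, chapel → queue [nursery, gallery, kitchen, den, lobby, terrace, studio, chapel]
Visit nursery; enqueue vault → queue [gallery, kitchen, den, lobby, terrace, studio, chapel, vault]
Visit gallery; enqueue hall → queue [kitchen, den, lobby, terrace, studio, chapel, vault, hall]
Visit kitchen → queue [den, lobby, terrace, studio, chapel, vault, hall]
Visit den; enqueue closet → queue [lobby, terrace, studio, chapel, vault, hall, closet]
Visit lobby → queue [terrace, studio, chapel, vault, hall, closet]
Visit terrace → queue [studio, chapel, vault, hall, closet]
Visit studio → queue [chapel, vault, hall, closet]
Visit chapel → queue [vault, hall, closet]
Visit vault → queue [hall, closet]
Visit hall → queue [closet]
Visit closet → queue []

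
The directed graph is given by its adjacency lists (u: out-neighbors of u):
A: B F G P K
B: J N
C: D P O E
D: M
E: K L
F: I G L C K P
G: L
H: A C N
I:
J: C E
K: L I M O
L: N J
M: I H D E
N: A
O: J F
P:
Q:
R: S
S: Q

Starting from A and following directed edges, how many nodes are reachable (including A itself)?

BFS from A visits: A, B, F, G, K, P, J, N, C, I, L, M, O, E, D, H
Reachable nodes: 16 of 19 total.

16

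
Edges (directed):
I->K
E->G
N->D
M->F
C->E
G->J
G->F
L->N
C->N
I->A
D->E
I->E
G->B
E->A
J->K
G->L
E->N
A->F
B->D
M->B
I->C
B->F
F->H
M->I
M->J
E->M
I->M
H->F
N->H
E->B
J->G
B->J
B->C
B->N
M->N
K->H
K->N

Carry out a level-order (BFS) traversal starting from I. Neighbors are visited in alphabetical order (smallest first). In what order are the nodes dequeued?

Visit I; enqueue A, C, E, K, M → queue [A, C, E, K, M]
Visit A; enqueue F → queue [C, E, K, M, F]
Visit C; enqueue N → queue [E, K, M, F, N]
Visit E; enqueue B, G → queue [K, M, F, N, B, G]
Visit K; enqueue H → queue [M, F, N, B, G, H]
Visit M; enqueue J → queue [F, N, B, G, H, J]
Visit F → queue [N, B, G, H, J]
Visit N; enqueue D → queue [B, G, H, J, D]
Visit B → queue [G, H, J, D]
Visit G; enqueue L → queue [H, J, D, L]
Visit H → queue [J, D, L]
Visit J → queue [D, L]
Visit D → queue [L]
Visit L → queue []

I, A, C, E, K, M, F, N, B, G, H, J, D, L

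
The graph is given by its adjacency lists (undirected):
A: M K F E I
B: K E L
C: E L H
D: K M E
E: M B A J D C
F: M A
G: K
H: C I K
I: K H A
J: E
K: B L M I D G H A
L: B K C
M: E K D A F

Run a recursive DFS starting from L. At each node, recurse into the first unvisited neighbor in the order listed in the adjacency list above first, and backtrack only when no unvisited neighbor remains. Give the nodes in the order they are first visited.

L, B, K, M, E, A, F, I, H, C, J, D, G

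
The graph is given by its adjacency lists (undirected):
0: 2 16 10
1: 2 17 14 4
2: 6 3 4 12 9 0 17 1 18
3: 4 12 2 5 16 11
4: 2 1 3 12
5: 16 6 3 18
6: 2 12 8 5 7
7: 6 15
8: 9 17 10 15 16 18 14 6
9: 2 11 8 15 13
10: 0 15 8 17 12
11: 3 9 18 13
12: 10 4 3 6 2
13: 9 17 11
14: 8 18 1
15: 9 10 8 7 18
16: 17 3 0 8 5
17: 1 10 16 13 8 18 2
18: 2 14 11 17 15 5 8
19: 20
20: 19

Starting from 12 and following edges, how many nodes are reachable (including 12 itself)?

19

BFS from 12 visits: 12, 10, 4, 3, 6, 2, 0, 15, 8, 17, 1, 5, 16, 11, 7, 9, 18, 14, 13
Reachable nodes: 19 of 21 total.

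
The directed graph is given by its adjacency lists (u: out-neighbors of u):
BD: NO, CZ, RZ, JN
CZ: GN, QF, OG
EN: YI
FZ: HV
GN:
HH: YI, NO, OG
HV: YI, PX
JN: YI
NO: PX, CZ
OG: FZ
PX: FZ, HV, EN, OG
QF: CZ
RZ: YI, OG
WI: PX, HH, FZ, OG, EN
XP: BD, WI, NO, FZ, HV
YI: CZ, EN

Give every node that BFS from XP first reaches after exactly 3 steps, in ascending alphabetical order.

Level 0: XP
Level 1: BD, FZ, HV, NO, WI
Level 2: CZ, EN, HH, JN, OG, PX, RZ, YI
Level 3: GN, QF

GN, QF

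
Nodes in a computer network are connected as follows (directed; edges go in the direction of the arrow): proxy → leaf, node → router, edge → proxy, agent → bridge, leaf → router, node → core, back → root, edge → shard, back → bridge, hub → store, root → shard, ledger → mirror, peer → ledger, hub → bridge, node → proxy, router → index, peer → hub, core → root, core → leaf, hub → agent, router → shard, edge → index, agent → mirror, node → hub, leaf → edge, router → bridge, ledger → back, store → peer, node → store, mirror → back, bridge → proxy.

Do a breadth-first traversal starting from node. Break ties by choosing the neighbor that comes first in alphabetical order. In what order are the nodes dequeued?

Visit node; enqueue core, hub, proxy, router, store → queue [core, hub, proxy, router, store]
Visit core; enqueue leaf, root → queue [hub, proxy, router, store, leaf, root]
Visit hub; enqueue agent, bridge → queue [proxy, router, store, leaf, root, agent, bridge]
Visit proxy → queue [router, store, leaf, root, agent, bridge]
Visit router; enqueue index, shard → queue [store, leaf, root, agent, bridge, index, shard]
Visit store; enqueue peer → queue [leaf, root, agent, bridge, index, shard, peer]
Visit leaf; enqueue edge → queue [root, agent, bridge, index, shard, peer, edge]
Visit root → queue [agent, bridge, index, shard, peer, edge]
Visit agent; enqueue mirror → queue [bridge, index, shard, peer, edge, mirror]
Visit bridge → queue [index, shard, peer, edge, mirror]
Visit index → queue [shard, peer, edge, mirror]
Visit shard → queue [peer, edge, mirror]
Visit peer; enqueue ledger → queue [edge, mirror, ledger]
Visit edge → queue [mirror, ledger]
Visit mirror; enqueue back → queue [ledger, back]
Visit ledger → queue [back]
Visit back → queue []

node core hub proxy router store leaf root agent bridge index shard peer edge mirror ledger back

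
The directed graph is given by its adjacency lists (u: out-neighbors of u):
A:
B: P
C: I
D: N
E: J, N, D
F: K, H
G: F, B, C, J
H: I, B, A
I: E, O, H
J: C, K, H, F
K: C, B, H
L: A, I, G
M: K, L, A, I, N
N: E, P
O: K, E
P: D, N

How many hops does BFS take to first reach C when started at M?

Level 0: M
Level 1: A, I, K, L, N
Level 2: B, C, E, G, H, O, P
Level 3: D, F, J
C first appears at level 2.

2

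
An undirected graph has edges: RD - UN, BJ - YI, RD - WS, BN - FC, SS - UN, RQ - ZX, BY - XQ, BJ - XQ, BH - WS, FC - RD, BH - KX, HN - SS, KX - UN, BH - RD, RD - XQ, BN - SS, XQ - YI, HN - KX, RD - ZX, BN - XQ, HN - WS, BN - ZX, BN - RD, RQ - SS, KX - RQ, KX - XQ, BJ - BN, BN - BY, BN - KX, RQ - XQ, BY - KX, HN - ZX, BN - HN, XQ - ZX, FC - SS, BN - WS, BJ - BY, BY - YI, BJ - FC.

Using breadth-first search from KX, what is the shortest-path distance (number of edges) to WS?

Level 0: KX
Level 1: BH, BN, BY, HN, RQ, UN, XQ
Level 2: BJ, FC, RD, SS, WS, YI, ZX
WS first appears at level 2.

2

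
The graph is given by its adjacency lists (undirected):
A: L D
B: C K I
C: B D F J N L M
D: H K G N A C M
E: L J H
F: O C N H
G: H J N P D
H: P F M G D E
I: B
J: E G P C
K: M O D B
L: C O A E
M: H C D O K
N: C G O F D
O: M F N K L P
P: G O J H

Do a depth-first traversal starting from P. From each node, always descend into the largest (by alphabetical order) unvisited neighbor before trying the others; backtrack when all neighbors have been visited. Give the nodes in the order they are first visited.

P -> O -> N -> G -> J -> E -> L -> C -> M -> K -> D -> H -> F -> A -> B -> I

Visit P
P → O
O → N
N → G
G → J
J → E
E → L
L → C
C → M
M → K
K → D
D → H
H → F
D → A
K → B
B → I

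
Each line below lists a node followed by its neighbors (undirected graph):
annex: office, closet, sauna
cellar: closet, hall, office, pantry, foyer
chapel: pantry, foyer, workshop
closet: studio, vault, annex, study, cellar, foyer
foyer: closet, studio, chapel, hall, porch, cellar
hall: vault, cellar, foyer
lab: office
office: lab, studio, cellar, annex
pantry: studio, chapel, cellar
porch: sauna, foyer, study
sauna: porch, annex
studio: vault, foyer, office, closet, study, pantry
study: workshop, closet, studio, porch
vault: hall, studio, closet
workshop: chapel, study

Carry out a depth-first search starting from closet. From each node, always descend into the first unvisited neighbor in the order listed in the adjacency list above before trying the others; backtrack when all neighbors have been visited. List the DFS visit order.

closet, studio, vault, hall, cellar, office, lab, annex, sauna, porch, foyer, chapel, pantry, workshop, study

Visit closet
closet → studio
studio → vault
vault → hall
hall → cellar
cellar → office
office → lab
office → annex
annex → sauna
sauna → porch
porch → foyer
foyer → chapel
chapel → pantry
chapel → workshop
workshop → study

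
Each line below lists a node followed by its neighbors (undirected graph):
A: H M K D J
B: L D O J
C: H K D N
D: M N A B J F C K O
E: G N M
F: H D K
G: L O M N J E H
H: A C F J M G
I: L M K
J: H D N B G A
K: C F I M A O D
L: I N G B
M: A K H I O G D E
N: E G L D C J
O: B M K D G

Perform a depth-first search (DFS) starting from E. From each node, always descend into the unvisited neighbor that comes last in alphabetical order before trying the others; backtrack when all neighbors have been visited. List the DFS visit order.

E N L I M O K F H J G D C B A

Visit E
E → N
N → L
L → I
I → M
M → O
O → K
K → F
F → H
H → J
J → G
J → D
D → C
D → B
D → A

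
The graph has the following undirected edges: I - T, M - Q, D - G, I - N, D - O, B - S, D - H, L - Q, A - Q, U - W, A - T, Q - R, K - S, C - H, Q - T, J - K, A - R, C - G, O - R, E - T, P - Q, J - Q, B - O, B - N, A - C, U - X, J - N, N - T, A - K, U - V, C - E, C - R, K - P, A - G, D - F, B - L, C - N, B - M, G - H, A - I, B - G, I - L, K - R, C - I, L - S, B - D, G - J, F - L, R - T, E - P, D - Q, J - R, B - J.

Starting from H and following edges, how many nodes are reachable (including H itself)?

20

BFS from H visits: H, C, D, G, A, E, I, N, R, B, F, O, Q, J, K, T, P, L, M, S
Reachable nodes: 20 of 24 total.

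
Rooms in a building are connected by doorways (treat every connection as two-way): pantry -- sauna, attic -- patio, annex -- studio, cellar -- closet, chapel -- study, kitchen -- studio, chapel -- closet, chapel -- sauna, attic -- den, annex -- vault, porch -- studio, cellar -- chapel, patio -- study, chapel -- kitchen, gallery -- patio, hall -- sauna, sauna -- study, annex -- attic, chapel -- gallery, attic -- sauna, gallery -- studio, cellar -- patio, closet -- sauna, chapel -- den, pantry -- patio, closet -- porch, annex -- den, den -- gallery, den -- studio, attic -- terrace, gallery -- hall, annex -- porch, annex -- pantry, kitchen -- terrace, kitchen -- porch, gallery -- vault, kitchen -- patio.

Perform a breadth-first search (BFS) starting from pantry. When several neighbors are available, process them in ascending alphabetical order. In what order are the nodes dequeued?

Visit pantry; enqueue annex, patio, sauna → queue [annex, patio, sauna]
Visit annex; enqueue attic, den, porch, studio, vault → queue [patio, sauna, attic, den, porch, studio, vault]
Visit patio; enqueue cellar, gallery, kitchen, study → queue [sauna, attic, den, porch, studio, vault, cellar, gallery, kitchen, study]
Visit sauna; enqueue chapel, closet, hall → queue [attic, den, porch, studio, vault, cellar, gallery, kitchen, study, chapel, closet, hall]
Visit attic; enqueue terrace → queue [den, porch, studio, vault, cellar, gallery, kitchen, study, chapel, closet, hall, terrace]
Visit den → queue [porch, studio, vault, cellar, gallery, kitchen, study, chapel, closet, hall, terrace]
Visit porch → queue [studio, vault, cellar, gallery, kitchen, study, chapel, closet, hall, terrace]
Visit studio → queue [vault, cellar, gallery, kitchen, study, chapel, closet, hall, terrace]
Visit vault → queue [cellar, gallery, kitchen, study, chapel, closet, hall, terrace]
Visit cellar → queue [gallery, kitchen, study, chapel, closet, hall, terrace]
Visit gallery → queue [kitchen, study, chapel, closet, hall, terrace]
Visit kitchen → queue [study, chapel, closet, hall, terrace]
Visit study → queue [chapel, closet, hall, terrace]
Visit chapel → queue [closet, hall, terrace]
Visit closet → queue [hall, terrace]
Visit hall → queue [terrace]
Visit terrace → queue []

pantry, annex, patio, sauna, attic, den, porch, studio, vault, cellar, gallery, kitchen, study, chapel, closet, hall, terrace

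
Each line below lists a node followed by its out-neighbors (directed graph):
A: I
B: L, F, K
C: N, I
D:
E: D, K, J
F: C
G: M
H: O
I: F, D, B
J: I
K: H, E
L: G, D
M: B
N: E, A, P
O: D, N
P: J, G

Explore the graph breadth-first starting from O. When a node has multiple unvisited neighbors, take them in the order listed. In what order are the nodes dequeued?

O, D, N, E, A, P, K, J, I, G, H, F, B, M, C, L

Visit O; enqueue D, N → queue [D, N]
Visit D → queue [N]
Visit N; enqueue E, A, P → queue [E, A, P]
Visit E; enqueue K, J → queue [A, P, K, J]
Visit A; enqueue I → queue [P, K, J, I]
Visit P; enqueue G → queue [K, J, I, G]
Visit K; enqueue H → queue [J, I, G, H]
Visit J → queue [I, G, H]
Visit I; enqueue F, B → queue [G, H, F, B]
Visit G; enqueue M → queue [H, F, B, M]
Visit H → queue [F, B, M]
Visit F; enqueue C → queue [B, M, C]
Visit B; enqueue L → queue [M, C, L]
Visit M → queue [C, L]
Visit C → queue [L]
Visit L → queue []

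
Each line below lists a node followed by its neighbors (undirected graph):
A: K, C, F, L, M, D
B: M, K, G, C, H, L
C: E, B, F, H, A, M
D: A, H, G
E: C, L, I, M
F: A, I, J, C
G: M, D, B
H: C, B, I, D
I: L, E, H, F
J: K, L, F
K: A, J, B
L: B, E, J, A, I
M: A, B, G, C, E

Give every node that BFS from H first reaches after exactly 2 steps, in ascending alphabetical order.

Level 0: H
Level 1: B, C, D, I
Level 2: A, E, F, G, K, L, M
Level 3: J

A, E, F, G, K, L, M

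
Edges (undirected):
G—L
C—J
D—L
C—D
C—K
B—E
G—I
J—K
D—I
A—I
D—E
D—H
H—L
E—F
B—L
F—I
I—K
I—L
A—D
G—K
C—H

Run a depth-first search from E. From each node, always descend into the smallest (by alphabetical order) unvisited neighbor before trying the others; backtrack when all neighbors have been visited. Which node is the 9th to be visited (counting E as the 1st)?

Visit E
E → B
B → L
L → D
D → A
A → I
I → F
I → G
G → K
K → C
C → H
C → J

Visit order: E, B, L, D, A, I, F, G, K, C, H, J

K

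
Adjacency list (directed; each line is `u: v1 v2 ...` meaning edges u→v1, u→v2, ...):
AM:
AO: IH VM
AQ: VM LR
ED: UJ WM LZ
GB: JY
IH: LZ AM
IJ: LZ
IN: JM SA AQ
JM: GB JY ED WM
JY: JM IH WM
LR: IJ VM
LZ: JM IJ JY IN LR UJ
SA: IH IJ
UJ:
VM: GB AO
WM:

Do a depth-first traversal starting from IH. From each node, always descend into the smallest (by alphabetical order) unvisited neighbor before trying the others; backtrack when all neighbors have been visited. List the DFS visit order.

Visit IH
IH → AM
IH → LZ
LZ → IJ
LZ → IN
IN → AQ
AQ → LR
LR → VM
VM → AO
VM → GB
GB → JY
JY → JM
JM → ED
ED → UJ
ED → WM
IN → SA

IH -> AM -> LZ -> IJ -> IN -> AQ -> LR -> VM -> AO -> GB -> JY -> JM -> ED -> UJ -> WM -> SA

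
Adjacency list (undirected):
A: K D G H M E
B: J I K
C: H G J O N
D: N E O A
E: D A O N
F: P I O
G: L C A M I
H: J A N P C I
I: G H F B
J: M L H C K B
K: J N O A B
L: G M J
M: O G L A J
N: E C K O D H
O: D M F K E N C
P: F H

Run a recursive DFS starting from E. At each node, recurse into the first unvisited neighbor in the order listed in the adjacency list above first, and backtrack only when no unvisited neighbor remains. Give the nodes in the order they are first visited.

E -> D -> N -> C -> H -> J -> M -> O -> F -> P -> I -> G -> L -> A -> K -> B

Visit E
E → D
D → N
N → C
C → H
H → J
J → M
M → O
O → F
F → P
F → I
I → G
G → L
G → A
A → K
K → B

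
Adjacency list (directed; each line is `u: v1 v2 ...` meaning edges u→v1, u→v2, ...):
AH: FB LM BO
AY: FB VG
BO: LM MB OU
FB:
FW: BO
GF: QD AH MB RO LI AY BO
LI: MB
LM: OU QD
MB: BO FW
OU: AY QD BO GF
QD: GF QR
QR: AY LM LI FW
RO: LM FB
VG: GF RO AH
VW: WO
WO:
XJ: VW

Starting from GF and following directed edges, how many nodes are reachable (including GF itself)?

14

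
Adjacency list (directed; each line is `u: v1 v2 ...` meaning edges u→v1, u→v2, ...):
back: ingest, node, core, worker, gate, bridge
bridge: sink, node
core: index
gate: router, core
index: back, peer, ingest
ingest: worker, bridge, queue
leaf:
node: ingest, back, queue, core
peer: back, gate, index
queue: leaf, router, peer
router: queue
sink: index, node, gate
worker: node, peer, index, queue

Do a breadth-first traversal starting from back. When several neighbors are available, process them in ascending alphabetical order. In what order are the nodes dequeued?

back -> bridge -> core -> gate -> ingest -> node -> worker -> sink -> index -> router -> queue -> peer -> leaf

Visit back; enqueue bridge, core, gate, ingest, node, worker → queue [bridge, core, gate, ingest, node, worker]
Visit bridge; enqueue sink → queue [core, gate, ingest, node, worker, sink]
Visit core; enqueue index → queue [gate, ingest, node, worker, sink, index]
Visit gate; enqueue router → queue [ingest, node, worker, sink, index, router]
Visit ingest; enqueue queue → queue [node, worker, sink, index, router, queue]
Visit node → queue [worker, sink, index, router, queue]
Visit worker; enqueue peer → queue [sink, index, router, queue, peer]
Visit sink → queue [index, router, queue, peer]
Visit index → queue [router, queue, peer]
Visit router → queue [queue, peer]
Visit queue; enqueue leaf → queue [peer, leaf]
Visit peer → queue [leaf]
Visit leaf → queue []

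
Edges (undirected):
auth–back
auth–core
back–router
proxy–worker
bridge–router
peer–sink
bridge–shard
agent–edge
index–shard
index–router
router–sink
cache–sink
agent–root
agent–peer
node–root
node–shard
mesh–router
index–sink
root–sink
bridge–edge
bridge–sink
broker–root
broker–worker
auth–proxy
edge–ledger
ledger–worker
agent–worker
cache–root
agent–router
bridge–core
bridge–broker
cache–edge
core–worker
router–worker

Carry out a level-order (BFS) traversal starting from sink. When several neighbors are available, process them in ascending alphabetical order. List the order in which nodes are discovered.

sink -> bridge -> cache -> index -> peer -> root -> router -> broker -> core -> edge -> shard -> agent -> node -> back -> mesh -> worker -> auth -> ledger -> proxy

Visit sink; enqueue bridge, cache, index, peer, root, router → queue [bridge, cache, index, peer, root, router]
Visit bridge; enqueue broker, core, edge, shard → queue [cache, index, peer, root, router, broker, core, edge, shard]
Visit cache → queue [index, peer, root, router, broker, core, edge, shard]
Visit index → queue [peer, root, router, broker, core, edge, shard]
Visit peer; enqueue agent → queue [root, router, broker, core, edge, shard, agent]
Visit root; enqueue node → queue [router, broker, core, edge, shard, agent, node]
Visit router; enqueue back, mesh, worker → queue [broker, core, edge, shard, agent, node, back, mesh, worker]
Visit broker → queue [core, edge, shard, agent, node, back, mesh, worker]
Visit core; enqueue auth → queue [edge, shard, agent, node, back, mesh, worker, auth]
Visit edge; enqueue ledger → queue [shard, agent, node, back, mesh, worker, auth, ledger]
Visit shard → queue [agent, node, back, mesh, worker, auth, ledger]
Visit agent → queue [node, back, mesh, worker, auth, ledger]
Visit node → queue [back, mesh, worker, auth, ledger]
Visit back → queue [mesh, worker, auth, ledger]
Visit mesh → queue [worker, auth, ledger]
Visit worker; enqueue proxy → queue [auth, ledger, proxy]
Visit auth → queue [ledger, proxy]
Visit ledger → queue [proxy]
Visit proxy → queue []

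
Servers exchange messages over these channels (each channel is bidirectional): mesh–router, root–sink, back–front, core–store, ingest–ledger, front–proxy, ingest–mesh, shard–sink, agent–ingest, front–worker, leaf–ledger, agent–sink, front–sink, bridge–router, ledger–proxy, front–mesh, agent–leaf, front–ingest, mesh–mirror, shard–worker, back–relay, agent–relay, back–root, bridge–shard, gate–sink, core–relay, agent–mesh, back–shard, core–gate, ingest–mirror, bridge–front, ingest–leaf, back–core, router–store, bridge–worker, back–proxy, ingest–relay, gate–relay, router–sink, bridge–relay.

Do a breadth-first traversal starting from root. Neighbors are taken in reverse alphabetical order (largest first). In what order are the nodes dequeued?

root sink back shard router gate front agent relay proxy core worker bridge store mesh ingest leaf ledger mirror

Visit root; enqueue sink, back → queue [sink, back]
Visit sink; enqueue shard, router, gate, front, agent → queue [back, shard, router, gate, front, agent]
Visit back; enqueue relay, proxy, core → queue [shard, router, gate, front, agent, relay, proxy, core]
Visit shard; enqueue worker, bridge → queue [router, gate, front, agent, relay, proxy, core, worker, bridge]
Visit router; enqueue store, mesh → queue [gate, front, agent, relay, proxy, core, worker, bridge, store, mesh]
Visit gate → queue [front, agent, relay, proxy, core, worker, bridge, store, mesh]
Visit front; enqueue ingest → queue [agent, relay, proxy, core, worker, bridge, store, mesh, ingest]
Visit agent; enqueue leaf → queue [relay, proxy, core, worker, bridge, store, mesh, ingest, leaf]
Visit relay → queue [proxy, core, worker, bridge, store, mesh, ingest, leaf]
Visit proxy; enqueue ledger → queue [core, worker, bridge, store, mesh, ingest, leaf, ledger]
Visit core → queue [worker, bridge, store, mesh, ingest, leaf, ledger]
Visit worker → queue [bridge, store, mesh, ingest, leaf, ledger]
Visit bridge → queue [store, mesh, ingest, leaf, ledger]
Visit store → queue [mesh, ingest, leaf, ledger]
Visit mesh; enqueue mirror → queue [ingest, leaf, ledger, mirror]
Visit ingest → queue [leaf, ledger, mirror]
Visit leaf → queue [ledger, mirror]
Visit ledger → queue [mirror]
Visit mirror → queue []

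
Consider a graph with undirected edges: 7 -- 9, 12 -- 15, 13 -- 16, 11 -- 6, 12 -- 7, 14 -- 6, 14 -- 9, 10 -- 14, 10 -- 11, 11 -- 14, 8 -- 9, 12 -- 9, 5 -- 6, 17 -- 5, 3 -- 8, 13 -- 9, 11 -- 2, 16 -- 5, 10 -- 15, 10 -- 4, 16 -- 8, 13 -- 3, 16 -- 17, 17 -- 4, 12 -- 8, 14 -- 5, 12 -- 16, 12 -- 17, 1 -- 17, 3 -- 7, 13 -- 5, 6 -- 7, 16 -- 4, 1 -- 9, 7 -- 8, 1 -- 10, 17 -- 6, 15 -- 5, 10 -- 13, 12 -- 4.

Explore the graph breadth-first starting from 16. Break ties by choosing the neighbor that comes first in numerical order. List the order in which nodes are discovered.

16, 4, 5, 8, 12, 13, 17, 10, 6, 14, 15, 3, 7, 9, 1, 11, 2

Visit 16; enqueue 4, 5, 8, 12, 13, 17 → queue [4, 5, 8, 12, 13, 17]
Visit 4; enqueue 10 → queue [5, 8, 12, 13, 17, 10]
Visit 5; enqueue 6, 14, 15 → queue [8, 12, 13, 17, 10, 6, 14, 15]
Visit 8; enqueue 3, 7, 9 → queue [12, 13, 17, 10, 6, 14, 15, 3, 7, 9]
Visit 12 → queue [13, 17, 10, 6, 14, 15, 3, 7, 9]
Visit 13 → queue [17, 10, 6, 14, 15, 3, 7, 9]
Visit 17; enqueue 1 → queue [10, 6, 14, 15, 3, 7, 9, 1]
Visit 10; enqueue 11 → queue [6, 14, 15, 3, 7, 9, 1, 11]
Visit 6 → queue [14, 15, 3, 7, 9, 1, 11]
Visit 14 → queue [15, 3, 7, 9, 1, 11]
Visit 15 → queue [3, 7, 9, 1, 11]
Visit 3 → queue [7, 9, 1, 11]
Visit 7 → queue [9, 1, 11]
Visit 9 → queue [1, 11]
Visit 1 → queue [11]
Visit 11; enqueue 2 → queue [2]
Visit 2 → queue []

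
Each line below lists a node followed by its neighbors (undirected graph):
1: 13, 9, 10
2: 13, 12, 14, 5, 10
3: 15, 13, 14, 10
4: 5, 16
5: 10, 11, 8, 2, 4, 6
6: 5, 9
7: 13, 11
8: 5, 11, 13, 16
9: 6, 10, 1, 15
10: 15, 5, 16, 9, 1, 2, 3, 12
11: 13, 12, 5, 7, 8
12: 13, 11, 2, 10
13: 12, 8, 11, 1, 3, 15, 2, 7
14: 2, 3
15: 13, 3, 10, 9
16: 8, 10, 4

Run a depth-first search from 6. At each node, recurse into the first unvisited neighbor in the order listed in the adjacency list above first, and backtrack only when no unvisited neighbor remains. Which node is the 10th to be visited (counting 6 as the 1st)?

Visit 6
6 → 5
5 → 10
10 → 15
15 → 13
13 → 12
12 → 11
11 → 7
11 → 8
8 → 16
16 → 4
12 → 2
2 → 14
14 → 3
13 → 1
1 → 9

Visit order: 6, 5, 10, 15, 13, 12, 11, 7, 8, 16, 4, 2, 14, 3, 1, 9

16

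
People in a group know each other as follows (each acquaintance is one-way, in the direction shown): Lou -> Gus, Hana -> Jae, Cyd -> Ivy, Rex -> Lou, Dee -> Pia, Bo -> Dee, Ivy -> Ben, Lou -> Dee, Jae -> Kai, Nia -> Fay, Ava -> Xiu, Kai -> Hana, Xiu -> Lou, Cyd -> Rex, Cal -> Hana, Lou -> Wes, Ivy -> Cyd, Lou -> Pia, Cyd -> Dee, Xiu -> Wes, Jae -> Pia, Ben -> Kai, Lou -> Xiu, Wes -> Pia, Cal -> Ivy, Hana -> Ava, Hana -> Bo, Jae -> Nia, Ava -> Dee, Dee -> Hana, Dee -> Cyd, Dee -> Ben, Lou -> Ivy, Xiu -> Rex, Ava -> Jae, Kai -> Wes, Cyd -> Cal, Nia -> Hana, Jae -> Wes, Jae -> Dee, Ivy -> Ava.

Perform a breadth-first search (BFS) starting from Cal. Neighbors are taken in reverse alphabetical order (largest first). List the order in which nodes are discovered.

Cal → Ivy → Hana → Cyd → Ben → Ava → Jae → Bo → Rex → Dee → Kai → Xiu → Wes → Pia → Nia → Lou → Fay → Gus

Visit Cal; enqueue Ivy, Hana → queue [Ivy, Hana]
Visit Ivy; enqueue Cyd, Ben, Ava → queue [Hana, Cyd, Ben, Ava]
Visit Hana; enqueue Jae, Bo → queue [Cyd, Ben, Ava, Jae, Bo]
Visit Cyd; enqueue Rex, Dee → queue [Ben, Ava, Jae, Bo, Rex, Dee]
Visit Ben; enqueue Kai → queue [Ava, Jae, Bo, Rex, Dee, Kai]
Visit Ava; enqueue Xiu → queue [Jae, Bo, Rex, Dee, Kai, Xiu]
Visit Jae; enqueue Wes, Pia, Nia → queue [Bo, Rex, Dee, Kai, Xiu, Wes, Pia, Nia]
Visit Bo → queue [Rex, Dee, Kai, Xiu, Wes, Pia, Nia]
Visit Rex; enqueue Lou → queue [Dee, Kai, Xiu, Wes, Pia, Nia, Lou]
Visit Dee → queue [Kai, Xiu, Wes, Pia, Nia, Lou]
Visit Kai → queue [Xiu, Wes, Pia, Nia, Lou]
Visit Xiu → queue [Wes, Pia, Nia, Lou]
Visit Wes → queue [Pia, Nia, Lou]
Visit Pia → queue [Nia, Lou]
Visit Nia; enqueue Fay → queue [Lou, Fay]
Visit Lou; enqueue Gus → queue [Fay, Gus]
Visit Fay → queue [Gus]
Visit Gus → queue []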